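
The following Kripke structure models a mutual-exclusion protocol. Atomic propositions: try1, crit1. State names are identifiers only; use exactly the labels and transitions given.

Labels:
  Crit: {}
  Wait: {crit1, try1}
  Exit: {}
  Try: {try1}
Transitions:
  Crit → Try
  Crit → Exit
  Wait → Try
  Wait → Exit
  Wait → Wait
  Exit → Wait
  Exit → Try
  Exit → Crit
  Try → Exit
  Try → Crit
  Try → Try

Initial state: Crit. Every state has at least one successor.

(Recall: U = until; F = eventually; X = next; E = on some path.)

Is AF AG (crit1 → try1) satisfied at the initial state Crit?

States satisfying AG (crit1 → try1): {Crit, Wait, Exit, Try}.
States satisfying AF AG (crit1 → try1): {Crit, Wait, Exit, Try}.
Crit ∈ Sat(AF AG (crit1 → try1)).

Yes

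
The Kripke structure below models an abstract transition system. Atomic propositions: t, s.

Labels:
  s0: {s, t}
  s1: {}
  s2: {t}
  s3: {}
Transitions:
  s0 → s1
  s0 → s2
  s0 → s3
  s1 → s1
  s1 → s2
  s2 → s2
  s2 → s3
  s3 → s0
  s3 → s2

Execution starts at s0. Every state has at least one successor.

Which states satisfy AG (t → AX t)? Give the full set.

none

States satisfying t → AX t: {s1, s3}.
States satisfying AG (t → AX t): ∅.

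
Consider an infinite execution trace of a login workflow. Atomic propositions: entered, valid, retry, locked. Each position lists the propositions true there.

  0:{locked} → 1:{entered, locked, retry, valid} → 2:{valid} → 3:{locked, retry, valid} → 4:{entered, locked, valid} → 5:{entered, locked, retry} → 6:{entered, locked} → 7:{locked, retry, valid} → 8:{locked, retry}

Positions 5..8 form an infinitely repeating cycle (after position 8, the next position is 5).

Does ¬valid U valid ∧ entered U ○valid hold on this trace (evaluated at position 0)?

Walking from position 0: valid first holds at position 1, and ¬valid holds at every earlier position along the way, so ¬valid U valid holds.
Walking from position 0: ○valid first holds at position 0, and entered holds at every earlier position along the way, so entered U ○valid holds.
At position 0: ¬valid U valid is true; entered U ○valid is true; so ¬valid U valid ∧ entered U ○valid is true.

Holds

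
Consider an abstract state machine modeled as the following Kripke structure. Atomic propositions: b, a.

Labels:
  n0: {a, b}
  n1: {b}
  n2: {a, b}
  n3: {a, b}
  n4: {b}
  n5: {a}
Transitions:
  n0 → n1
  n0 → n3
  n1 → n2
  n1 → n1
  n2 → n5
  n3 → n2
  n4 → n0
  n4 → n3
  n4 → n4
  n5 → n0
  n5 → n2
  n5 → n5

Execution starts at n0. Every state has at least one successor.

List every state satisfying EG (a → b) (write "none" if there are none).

{n0, n1, n4}

States satisfying a → b: {n0, n1, n2, n3, n4}.
States satisfying EG (a → b): {n0, n1, n4}.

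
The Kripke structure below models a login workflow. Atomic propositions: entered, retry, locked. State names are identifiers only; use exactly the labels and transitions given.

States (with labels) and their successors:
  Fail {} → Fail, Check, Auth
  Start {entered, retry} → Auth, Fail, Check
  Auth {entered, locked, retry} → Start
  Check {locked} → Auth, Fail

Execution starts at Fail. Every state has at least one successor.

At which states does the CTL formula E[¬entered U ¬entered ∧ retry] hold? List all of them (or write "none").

none

States satisfying ¬entered: {Fail, Check}.
States satisfying ¬entered ∧ retry: ∅.
States satisfying E[¬entered U ¬entered ∧ retry]: ∅.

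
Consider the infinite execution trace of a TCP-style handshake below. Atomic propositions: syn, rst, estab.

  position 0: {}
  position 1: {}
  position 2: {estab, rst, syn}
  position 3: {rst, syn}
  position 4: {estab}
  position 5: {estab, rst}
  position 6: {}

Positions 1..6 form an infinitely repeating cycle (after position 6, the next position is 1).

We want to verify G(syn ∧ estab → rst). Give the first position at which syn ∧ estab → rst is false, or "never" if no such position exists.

syn ∧ estab → rst holds at every position 0..6, and those are all the positions the trace ever visits, so the invariant G(syn ∧ estab → rst) is never violated.

never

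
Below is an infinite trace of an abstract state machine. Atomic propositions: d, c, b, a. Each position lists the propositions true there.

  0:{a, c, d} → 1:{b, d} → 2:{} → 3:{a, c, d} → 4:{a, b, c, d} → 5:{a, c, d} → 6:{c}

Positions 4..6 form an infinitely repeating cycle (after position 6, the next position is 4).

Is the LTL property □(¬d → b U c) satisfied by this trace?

Violated

¬d → b U c must hold at every position from 0 onward. It fails at position 2, so □(¬d → b U c) is false.
Positions where ¬d holds: 2, 6.
Check b U c at each: 2→fails, 6→ok.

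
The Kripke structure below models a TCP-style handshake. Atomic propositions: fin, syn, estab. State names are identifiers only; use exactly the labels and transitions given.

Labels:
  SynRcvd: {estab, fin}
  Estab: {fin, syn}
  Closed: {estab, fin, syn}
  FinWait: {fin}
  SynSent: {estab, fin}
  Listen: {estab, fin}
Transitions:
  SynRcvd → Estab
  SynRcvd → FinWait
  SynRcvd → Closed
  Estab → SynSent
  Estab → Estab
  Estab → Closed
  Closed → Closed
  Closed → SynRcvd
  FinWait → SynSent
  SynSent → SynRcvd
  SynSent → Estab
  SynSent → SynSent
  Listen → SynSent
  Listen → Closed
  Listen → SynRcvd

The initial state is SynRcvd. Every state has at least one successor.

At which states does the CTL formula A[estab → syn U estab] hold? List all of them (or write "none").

{SynRcvd, Closed, FinWait, SynSent, Listen}

States satisfying estab → syn: {Estab, Closed, FinWait}.
States satisfying estab: {SynRcvd, Closed, SynSent, Listen}.
States satisfying A[estab → syn U estab]: {SynRcvd, Closed, FinWait, SynSent, Listen}.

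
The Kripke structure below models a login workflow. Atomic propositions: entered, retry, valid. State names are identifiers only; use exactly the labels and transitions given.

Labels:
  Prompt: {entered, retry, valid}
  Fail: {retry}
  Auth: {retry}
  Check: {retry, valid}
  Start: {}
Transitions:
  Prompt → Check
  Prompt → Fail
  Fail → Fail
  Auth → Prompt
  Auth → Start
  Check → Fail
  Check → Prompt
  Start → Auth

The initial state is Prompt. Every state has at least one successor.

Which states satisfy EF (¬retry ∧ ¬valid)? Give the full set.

States satisfying ¬retry ∧ ¬valid: {Start}.
States satisfying EF (¬retry ∧ ¬valid): {Auth, Start}.

{Auth, Start}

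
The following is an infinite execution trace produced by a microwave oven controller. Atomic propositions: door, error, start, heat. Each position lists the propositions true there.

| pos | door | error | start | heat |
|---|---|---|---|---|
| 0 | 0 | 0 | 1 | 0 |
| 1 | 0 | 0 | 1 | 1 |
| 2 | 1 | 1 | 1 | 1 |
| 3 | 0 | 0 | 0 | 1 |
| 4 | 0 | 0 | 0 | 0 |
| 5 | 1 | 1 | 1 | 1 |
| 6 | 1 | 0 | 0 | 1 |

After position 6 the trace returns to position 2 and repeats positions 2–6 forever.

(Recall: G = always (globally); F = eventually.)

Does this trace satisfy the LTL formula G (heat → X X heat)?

Violated

heat → X X heat must hold at every position from 0 onward. It fails at position 2, so G (heat → X X heat) is false.
Positions where heat holds: 1, 2, 3, 5, 6.
Check X X heat at each: 1→ok, 2→fails, 3→ok, 5→ok, 6→ok.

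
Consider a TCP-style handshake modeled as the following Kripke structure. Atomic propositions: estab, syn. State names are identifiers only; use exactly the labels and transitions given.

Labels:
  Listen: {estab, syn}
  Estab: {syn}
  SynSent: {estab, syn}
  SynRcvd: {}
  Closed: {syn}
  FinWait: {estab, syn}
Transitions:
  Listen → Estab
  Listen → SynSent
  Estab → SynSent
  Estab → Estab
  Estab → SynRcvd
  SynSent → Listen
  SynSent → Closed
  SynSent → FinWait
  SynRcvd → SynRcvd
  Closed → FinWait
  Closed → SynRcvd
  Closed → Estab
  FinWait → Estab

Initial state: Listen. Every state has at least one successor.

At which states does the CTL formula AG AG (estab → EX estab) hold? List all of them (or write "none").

States satisfying AG (estab → EX estab): {SynRcvd}.
States satisfying AG AG (estab → EX estab): {SynRcvd}.

{SynRcvd}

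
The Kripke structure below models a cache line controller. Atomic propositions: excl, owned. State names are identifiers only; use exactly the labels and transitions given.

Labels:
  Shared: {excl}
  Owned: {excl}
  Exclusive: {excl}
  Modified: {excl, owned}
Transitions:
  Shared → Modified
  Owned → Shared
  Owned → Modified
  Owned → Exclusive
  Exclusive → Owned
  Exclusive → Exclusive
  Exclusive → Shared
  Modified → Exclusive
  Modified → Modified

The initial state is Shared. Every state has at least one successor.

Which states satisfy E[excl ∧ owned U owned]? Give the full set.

{Modified}

States satisfying excl ∧ owned: {Modified}.
States satisfying owned: {Modified}.
States satisfying E[excl ∧ owned U owned]: {Modified}.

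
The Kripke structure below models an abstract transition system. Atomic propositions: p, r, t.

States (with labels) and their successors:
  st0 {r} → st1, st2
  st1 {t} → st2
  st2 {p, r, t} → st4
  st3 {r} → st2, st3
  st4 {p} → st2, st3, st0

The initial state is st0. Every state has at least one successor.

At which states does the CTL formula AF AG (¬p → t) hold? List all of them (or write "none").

none

States satisfying AG (¬p → t): ∅.
States satisfying AF AG (¬p → t): ∅.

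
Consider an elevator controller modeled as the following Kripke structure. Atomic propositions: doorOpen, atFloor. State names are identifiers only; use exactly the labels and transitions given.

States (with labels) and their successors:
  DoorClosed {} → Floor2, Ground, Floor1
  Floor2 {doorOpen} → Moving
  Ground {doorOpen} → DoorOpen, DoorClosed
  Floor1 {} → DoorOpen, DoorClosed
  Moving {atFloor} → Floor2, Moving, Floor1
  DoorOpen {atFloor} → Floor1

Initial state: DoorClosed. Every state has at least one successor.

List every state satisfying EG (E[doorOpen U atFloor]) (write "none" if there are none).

States satisfying E[doorOpen U atFloor]: {Floor2, Ground, Moving, DoorOpen}.
States satisfying EG (E[doorOpen U atFloor]): {Floor2, Moving}.

{Floor2, Moving}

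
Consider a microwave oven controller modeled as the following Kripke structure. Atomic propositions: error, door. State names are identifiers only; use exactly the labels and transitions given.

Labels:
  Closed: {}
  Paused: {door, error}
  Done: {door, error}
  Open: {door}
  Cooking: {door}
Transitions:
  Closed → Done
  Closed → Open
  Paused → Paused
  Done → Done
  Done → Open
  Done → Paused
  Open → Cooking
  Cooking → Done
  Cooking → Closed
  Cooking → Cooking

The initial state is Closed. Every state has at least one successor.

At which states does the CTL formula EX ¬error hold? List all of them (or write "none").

{Closed, Done, Open, Cooking}

States satisfying ¬error: {Closed, Open, Cooking}.
States satisfying EX ¬error: {Closed, Done, Open, Cooking}.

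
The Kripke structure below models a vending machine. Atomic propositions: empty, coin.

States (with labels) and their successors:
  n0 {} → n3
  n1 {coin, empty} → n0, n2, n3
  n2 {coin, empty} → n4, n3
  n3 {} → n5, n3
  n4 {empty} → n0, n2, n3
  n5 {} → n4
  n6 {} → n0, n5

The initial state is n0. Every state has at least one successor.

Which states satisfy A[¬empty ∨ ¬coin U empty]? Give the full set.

States satisfying ¬empty ∨ ¬coin: {n0, n3, n4, n5, n6}.
States satisfying empty: {n1, n2, n4}.
States satisfying A[¬empty ∨ ¬coin U empty]: {n1, n2, n4, n5}.

{n1, n2, n4, n5}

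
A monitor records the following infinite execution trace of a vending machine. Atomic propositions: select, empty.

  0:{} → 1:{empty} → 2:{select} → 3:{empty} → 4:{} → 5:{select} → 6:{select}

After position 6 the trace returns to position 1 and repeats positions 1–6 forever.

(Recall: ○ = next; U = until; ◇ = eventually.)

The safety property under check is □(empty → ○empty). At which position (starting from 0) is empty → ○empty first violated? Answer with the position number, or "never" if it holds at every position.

Check empty → ○empty at each position in order: 0 ✓.
At position 1 the labels are {empty} and the next position 2 has {select}, so empty → ○empty is false there. This is the first violation.

1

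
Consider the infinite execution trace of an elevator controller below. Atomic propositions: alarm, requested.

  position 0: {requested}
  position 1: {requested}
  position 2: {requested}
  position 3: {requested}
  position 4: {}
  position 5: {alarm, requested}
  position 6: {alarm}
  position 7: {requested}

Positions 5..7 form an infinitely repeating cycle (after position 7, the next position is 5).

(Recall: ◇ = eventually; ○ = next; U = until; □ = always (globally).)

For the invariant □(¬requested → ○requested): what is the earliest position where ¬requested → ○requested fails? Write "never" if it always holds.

¬requested → ○requested holds at every position 0..7, and those are all the positions the trace ever visits, so the invariant □(¬requested → ○requested) is never violated.

never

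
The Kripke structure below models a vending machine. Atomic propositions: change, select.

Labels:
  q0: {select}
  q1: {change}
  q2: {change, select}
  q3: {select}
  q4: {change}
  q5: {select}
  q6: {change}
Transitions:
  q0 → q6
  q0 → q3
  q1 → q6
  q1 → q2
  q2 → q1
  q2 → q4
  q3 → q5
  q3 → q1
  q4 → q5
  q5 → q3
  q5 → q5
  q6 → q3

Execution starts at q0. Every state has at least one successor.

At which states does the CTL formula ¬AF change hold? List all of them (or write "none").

{q0, q3, q5}

States satisfying change: {q1, q2, q4, q6}.
States satisfying AF change: {q1, q2, q4, q6}.
States satisfying ¬AF change: {q0, q3, q5}.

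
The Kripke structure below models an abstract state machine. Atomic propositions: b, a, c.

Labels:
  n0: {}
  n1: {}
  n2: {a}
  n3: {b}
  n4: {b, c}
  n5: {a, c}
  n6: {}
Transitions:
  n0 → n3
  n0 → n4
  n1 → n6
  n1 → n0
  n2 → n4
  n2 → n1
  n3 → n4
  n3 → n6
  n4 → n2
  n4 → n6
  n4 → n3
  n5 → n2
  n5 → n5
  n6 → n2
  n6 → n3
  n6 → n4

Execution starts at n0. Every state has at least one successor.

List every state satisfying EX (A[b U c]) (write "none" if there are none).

States satisfying A[b U c]: {n4, n5}.
States satisfying EX (A[b U c]): {n0, n2, n3, n5, n6}.

{n0, n2, n3, n5, n6}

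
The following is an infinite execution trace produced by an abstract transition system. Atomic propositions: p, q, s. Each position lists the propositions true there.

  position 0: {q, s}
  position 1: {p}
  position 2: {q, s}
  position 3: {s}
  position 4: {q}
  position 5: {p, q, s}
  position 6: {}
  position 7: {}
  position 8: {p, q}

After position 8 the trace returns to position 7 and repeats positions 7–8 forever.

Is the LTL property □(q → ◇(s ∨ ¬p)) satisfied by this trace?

q → ◇(s ∨ ¬p) holds at every position 0..8, and those are all positions ever visited, so □(q → ◇(s ∨ ¬p)) holds.
Positions where q holds: 0, 2, 4, 5, 8.
Check ◇(s ∨ ¬p) at each: 0→ok, 2→ok, 4→ok, 5→ok, 8→ok.

Yes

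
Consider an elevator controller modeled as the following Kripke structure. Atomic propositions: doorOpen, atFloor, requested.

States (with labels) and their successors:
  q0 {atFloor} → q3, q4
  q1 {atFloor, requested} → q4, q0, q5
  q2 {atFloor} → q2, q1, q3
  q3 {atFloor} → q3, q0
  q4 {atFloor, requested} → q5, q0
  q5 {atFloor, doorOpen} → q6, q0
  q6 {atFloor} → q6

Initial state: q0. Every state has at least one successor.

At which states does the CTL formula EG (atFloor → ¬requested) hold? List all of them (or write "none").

States satisfying atFloor → ¬requested: {q0, q2, q3, q5, q6}.
States satisfying EG (atFloor → ¬requested): {q0, q2, q3, q5, q6}.

{q0, q2, q3, q5, q6}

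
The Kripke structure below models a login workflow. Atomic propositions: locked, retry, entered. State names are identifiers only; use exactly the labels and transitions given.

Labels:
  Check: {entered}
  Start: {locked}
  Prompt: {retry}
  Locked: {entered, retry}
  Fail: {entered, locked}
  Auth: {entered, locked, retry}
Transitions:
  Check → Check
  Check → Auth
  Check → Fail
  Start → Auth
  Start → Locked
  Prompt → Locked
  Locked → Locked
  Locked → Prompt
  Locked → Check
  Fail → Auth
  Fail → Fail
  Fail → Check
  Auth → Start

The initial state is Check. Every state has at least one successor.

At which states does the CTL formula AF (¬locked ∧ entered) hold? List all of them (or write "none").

States satisfying ¬locked ∧ entered: {Check, Locked}.
States satisfying AF (¬locked ∧ entered): {Check, Prompt, Locked}.

{Check, Prompt, Locked}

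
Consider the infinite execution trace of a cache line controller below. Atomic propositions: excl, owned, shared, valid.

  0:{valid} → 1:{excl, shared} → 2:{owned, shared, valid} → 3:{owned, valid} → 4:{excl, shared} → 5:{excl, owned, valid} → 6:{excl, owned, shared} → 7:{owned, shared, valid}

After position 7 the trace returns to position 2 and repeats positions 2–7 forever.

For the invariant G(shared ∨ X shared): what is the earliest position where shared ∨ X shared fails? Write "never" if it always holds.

never

shared ∨ X shared holds at every position 0..7, and those are all the positions the trace ever visits, so the invariant G(shared ∨ X shared) is never violated.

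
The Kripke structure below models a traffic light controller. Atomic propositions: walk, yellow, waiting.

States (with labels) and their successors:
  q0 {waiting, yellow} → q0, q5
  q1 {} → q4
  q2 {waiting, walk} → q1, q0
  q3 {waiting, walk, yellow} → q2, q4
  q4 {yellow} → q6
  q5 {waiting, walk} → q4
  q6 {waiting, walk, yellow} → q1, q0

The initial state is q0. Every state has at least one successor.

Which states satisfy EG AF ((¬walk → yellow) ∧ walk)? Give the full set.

States satisfying AF ((¬walk → yellow) ∧ walk): {q1, q2, q3, q4, q5, q6}.
States satisfying EG AF ((¬walk → yellow) ∧ walk): {q1, q2, q3, q4, q5, q6}.

{q1, q2, q3, q4, q5, q6}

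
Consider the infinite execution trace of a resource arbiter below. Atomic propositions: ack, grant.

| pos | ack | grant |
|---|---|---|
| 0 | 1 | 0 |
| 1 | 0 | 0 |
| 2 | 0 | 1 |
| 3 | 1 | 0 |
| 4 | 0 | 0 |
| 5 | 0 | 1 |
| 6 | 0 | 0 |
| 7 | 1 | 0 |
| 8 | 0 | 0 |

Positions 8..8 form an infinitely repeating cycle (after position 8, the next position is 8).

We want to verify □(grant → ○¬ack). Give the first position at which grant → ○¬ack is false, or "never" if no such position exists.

Check grant → ○¬ack at each position in order: 0 ✓, 1 ✓.
At position 2 the labels are {grant} and the next position 3 has {ack}, so grant → ○¬ack is false there. This is the first violation.

2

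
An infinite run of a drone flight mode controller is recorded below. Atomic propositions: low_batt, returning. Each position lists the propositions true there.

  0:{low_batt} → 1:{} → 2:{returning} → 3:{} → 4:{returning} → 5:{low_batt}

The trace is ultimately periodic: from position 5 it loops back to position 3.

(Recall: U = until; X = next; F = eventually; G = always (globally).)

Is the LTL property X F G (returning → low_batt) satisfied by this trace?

No

The position after 0 is 1; F G (returning → low_batt) is false there.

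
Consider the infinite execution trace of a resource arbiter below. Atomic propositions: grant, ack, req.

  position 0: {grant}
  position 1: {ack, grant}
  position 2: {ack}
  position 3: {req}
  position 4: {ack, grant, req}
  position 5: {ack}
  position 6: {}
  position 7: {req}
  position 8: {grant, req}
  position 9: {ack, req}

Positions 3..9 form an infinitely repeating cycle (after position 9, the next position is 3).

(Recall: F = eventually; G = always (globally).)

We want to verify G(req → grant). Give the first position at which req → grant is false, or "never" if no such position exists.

Check req → grant at each position in order: 0 ✓, 1 ✓, 2 ✓.
At position 3 the labels are {req}, so req → grant is false there. This is the first violation.

3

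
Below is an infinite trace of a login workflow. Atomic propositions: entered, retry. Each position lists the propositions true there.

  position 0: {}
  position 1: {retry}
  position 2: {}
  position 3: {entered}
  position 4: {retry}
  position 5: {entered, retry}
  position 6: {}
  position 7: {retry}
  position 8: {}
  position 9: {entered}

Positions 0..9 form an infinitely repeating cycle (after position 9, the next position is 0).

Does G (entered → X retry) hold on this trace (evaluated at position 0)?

entered → X retry must hold at every position from 0 onward. It fails at position 5, so G (entered → X retry) is false.
Positions where entered holds: 3, 5, 9.
Check X retry at each: 3→ok, 5→fails, 9→fails.

Violated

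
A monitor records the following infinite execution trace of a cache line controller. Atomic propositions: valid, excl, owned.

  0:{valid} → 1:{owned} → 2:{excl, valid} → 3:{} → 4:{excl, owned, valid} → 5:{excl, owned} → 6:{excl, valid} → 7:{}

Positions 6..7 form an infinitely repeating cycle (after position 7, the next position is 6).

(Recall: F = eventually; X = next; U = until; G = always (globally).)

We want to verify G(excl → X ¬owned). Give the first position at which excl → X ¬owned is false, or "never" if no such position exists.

4

Check excl → X ¬owned at each position in order: 0 ✓, 1 ✓, 2 ✓, 3 ✓.
At position 4 the labels are {excl, owned, valid} and the next position 5 has {excl, owned}, so excl → X ¬owned is false there. This is the first violation.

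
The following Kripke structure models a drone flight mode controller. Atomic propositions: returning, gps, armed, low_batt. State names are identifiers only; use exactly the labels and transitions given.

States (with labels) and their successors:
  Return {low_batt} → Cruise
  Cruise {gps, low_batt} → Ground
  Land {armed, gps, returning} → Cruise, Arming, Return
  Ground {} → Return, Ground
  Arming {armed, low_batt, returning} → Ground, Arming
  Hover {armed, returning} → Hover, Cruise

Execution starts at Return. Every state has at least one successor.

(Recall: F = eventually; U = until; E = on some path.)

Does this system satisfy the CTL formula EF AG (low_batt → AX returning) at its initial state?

States satisfying AG (low_batt → AX returning): ∅.
States satisfying EF AG (low_batt → AX returning): ∅.
No suitable path/successor from Return witnesses the formula.
Return ∉ Sat(EF AG (low_batt → AX returning)).

Does not hold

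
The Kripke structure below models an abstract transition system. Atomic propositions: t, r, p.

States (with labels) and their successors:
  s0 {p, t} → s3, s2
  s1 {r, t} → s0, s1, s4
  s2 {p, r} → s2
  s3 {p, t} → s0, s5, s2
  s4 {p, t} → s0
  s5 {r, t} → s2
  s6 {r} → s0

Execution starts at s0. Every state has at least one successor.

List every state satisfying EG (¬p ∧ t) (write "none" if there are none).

{s1}

States satisfying ¬p ∧ t: {s1, s5}.
States satisfying EG (¬p ∧ t): {s1}.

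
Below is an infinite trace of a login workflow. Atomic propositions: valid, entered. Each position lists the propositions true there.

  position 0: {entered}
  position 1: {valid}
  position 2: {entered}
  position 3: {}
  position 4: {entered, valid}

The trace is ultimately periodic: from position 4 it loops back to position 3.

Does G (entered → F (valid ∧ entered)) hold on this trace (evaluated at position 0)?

entered → F (valid ∧ entered) holds at every position 0..4, and those are all positions ever visited, so G (entered → F (valid ∧ entered)) holds.
Positions where entered holds: 0, 2, 4.
Check F (valid ∧ entered) at each: 0→ok, 2→ok, 4→ok.

Yes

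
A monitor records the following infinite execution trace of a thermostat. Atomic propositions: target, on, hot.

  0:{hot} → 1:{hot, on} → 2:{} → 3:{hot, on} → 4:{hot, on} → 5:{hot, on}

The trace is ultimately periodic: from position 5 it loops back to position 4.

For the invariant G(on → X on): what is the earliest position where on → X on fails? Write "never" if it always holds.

Check on → X on at each position in order: 0 ✓.
At position 1 the labels are {hot, on} and the next position 2 has {}, so on → X on is false there. This is the first violation.

1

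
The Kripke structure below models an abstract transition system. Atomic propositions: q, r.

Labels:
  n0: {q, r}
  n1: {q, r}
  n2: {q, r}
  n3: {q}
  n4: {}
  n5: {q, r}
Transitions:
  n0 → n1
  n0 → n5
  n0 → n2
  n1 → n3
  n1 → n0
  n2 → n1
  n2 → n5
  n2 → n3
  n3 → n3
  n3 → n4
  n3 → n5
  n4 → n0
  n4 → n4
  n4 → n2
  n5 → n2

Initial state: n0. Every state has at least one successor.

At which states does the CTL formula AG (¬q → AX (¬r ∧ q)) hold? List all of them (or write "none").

States satisfying ¬q → AX (¬r ∧ q): {n0, n1, n2, n3, n5}.
States satisfying AG (¬q → AX (¬r ∧ q)): ∅.

none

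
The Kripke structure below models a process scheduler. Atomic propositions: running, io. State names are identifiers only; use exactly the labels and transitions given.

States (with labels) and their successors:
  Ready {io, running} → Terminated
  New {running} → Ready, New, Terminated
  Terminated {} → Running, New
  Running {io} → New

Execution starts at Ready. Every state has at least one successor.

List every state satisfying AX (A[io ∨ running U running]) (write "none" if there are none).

States satisfying A[io ∨ running U running]: {Ready, New, Running}.
States satisfying AX (A[io ∨ running U running]): {Terminated, Running}.

{Terminated, Running}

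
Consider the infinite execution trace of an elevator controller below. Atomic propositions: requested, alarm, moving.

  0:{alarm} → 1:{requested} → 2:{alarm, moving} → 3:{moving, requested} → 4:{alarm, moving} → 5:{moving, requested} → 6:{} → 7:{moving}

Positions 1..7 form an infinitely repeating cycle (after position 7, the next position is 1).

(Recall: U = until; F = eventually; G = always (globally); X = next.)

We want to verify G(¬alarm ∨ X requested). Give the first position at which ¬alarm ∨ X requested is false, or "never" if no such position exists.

never

¬alarm ∨ X requested holds at every position 0..7, and those are all the positions the trace ever visits, so the invariant G(¬alarm ∨ X requested) is never violated.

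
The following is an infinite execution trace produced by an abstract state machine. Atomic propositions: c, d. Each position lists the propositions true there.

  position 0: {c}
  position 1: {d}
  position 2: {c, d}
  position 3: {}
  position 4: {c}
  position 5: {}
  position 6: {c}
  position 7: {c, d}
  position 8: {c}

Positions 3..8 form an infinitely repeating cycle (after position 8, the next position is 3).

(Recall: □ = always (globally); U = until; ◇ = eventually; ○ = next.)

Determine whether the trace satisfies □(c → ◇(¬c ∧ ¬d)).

c → ◇(¬c ∧ ¬d) holds at every position 0..8, and those are all positions ever visited, so □(c → ◇(¬c ∧ ¬d)) holds.
Positions where c holds: 0, 2, 4, 6, 7, 8.
Check ◇(¬c ∧ ¬d) at each: 0→ok, 2→ok, 4→ok, 6→ok, 7→ok, 8→ok.

Satisfied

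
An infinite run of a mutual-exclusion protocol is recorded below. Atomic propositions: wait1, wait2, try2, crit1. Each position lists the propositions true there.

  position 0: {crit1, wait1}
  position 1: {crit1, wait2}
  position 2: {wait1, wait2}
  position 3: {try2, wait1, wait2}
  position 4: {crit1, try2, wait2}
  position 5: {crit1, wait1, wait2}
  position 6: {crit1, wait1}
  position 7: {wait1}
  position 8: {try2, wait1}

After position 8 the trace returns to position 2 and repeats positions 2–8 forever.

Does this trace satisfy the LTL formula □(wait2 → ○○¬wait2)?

Violated

wait2 → ○○¬wait2 must hold at every position from 0 onward. It fails at position 1, so □(wait2 → ○○¬wait2) is false.
Positions where wait2 holds: 1, 2, 3, 4, 5.
Check ○○¬wait2 at each: 1→fails, 2→fails, 3→fails, 4→ok, 5→ok.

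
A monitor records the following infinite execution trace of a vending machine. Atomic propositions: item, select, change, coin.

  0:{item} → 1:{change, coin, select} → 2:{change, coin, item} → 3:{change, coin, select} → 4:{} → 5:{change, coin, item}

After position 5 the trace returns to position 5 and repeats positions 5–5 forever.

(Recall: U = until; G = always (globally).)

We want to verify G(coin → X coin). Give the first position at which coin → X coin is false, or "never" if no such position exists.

Check coin → X coin at each position in order: 0 ✓, 1 ✓, 2 ✓.
At position 3 the labels are {change, coin, select} and the next position 4 has {}, so coin → X coin is false there. This is the first violation.

3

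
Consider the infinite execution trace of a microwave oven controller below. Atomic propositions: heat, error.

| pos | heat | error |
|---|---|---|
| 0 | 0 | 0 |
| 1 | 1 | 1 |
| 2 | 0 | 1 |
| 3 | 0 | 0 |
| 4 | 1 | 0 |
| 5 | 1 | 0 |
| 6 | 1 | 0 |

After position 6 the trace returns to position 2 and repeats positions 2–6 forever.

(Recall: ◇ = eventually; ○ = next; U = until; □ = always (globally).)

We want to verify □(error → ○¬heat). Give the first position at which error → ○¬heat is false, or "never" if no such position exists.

never

error → ○¬heat holds at every position 0..6, and those are all the positions the trace ever visits, so the invariant □(error → ○¬heat) is never violated.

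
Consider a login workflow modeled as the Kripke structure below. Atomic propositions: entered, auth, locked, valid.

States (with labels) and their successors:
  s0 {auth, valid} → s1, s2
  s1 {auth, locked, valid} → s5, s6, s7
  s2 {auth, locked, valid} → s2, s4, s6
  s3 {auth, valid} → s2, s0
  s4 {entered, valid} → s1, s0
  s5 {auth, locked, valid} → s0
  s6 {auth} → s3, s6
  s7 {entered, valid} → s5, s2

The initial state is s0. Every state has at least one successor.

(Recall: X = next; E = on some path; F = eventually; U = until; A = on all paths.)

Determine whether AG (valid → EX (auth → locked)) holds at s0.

Does not hold

States satisfying valid → EX (auth → locked): {s0, s1, s2, s3, s4, s6, s7}.
States satisfying AG (valid → EX (auth → locked)): ∅.
s5 is reachable from s0 and violates valid → EX (auth → locked), so AG fails at s0.
s0 ∉ Sat(AG (valid → EX (auth → locked))).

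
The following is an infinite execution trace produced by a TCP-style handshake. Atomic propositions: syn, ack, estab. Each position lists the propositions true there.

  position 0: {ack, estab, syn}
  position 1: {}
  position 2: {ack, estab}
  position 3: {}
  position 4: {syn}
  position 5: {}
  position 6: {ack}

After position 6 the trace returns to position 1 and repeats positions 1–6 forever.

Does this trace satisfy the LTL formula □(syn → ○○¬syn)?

syn → ○○¬syn holds at every position 0..6, and those are all positions ever visited, so □(syn → ○○¬syn) holds.
Positions where syn holds: 0, 4.
Check ○○¬syn at each: 0→ok, 4→ok.

Satisfied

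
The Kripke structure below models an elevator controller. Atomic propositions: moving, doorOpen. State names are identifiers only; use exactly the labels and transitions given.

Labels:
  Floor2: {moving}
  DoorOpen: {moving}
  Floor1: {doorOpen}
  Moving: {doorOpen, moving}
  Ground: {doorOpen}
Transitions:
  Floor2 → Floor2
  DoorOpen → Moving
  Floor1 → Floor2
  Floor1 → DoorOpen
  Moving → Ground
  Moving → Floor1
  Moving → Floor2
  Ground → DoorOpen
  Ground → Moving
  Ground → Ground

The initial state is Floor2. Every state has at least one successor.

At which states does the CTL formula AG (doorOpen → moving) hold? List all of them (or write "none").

States satisfying doorOpen → moving: {Floor2, DoorOpen, Moving}.
States satisfying AG (doorOpen → moving): {Floor2}.

{Floor2}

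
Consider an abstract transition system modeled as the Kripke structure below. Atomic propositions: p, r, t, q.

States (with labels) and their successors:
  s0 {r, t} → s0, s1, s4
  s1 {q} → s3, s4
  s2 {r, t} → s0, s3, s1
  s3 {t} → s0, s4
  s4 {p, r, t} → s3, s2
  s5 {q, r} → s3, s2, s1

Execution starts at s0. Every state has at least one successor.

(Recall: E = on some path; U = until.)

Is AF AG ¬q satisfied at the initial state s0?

States satisfying AG ¬q: ∅.
States satisfying AF AG ¬q: ∅.
There is a path from s0 along which AG ¬q never holds.
s0 ∉ Sat(AF AG ¬q).

No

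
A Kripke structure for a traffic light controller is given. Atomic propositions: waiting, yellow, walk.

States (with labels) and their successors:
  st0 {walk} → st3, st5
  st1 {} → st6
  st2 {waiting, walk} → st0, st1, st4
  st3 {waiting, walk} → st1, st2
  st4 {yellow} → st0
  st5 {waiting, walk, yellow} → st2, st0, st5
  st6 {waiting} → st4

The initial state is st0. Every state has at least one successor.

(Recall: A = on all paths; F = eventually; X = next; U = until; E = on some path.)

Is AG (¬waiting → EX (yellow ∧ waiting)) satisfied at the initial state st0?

No

States satisfying ¬waiting → EX (yellow ∧ waiting): {st0, st2, st3, st5, st6}.
States satisfying AG (¬waiting → EX (yellow ∧ waiting)): ∅.
st1 is reachable from st0 and violates ¬waiting → EX (yellow ∧ waiting), so AG fails at st0.
st0 ∉ Sat(AG (¬waiting → EX (yellow ∧ waiting))).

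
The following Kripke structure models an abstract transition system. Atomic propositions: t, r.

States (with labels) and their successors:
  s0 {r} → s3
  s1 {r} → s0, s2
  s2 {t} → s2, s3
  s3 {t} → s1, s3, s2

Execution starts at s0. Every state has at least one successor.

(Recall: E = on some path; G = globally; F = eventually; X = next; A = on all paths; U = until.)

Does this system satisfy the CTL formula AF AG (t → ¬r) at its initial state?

States satisfying AG (t → ¬r): {s0, s1, s2, s3}.
States satisfying AF AG (t → ¬r): {s0, s1, s2, s3}.
s0 ∈ Sat(AF AG (t → ¬r)).

Yes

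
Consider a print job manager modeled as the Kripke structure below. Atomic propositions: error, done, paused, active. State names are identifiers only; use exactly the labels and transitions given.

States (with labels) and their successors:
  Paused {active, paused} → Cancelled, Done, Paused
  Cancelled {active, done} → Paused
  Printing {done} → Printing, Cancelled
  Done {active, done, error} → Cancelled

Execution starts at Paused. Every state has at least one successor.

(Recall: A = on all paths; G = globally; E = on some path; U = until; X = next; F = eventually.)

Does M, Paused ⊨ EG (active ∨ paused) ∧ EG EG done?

Violated

States satisfying active ∨ paused: {Paused, Cancelled, Done}.
States satisfying EG (active ∨ paused): {Paused, Cancelled, Done}.
States satisfying EG done: {Printing}.
States satisfying EG EG done: {Printing}.
States satisfying EG (active ∨ paused) ∧ EG EG done: ∅.
Paused ∉ Sat(EG (active ∨ paused) ∧ EG EG done).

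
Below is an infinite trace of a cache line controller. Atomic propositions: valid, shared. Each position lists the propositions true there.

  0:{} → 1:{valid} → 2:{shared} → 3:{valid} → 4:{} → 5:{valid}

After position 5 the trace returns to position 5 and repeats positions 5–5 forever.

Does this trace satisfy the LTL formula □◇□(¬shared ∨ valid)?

Satisfied

◇□(¬shared ∨ valid) holds at every position 0..5, and those are all positions ever visited, so □◇□(¬shared ∨ valid) holds.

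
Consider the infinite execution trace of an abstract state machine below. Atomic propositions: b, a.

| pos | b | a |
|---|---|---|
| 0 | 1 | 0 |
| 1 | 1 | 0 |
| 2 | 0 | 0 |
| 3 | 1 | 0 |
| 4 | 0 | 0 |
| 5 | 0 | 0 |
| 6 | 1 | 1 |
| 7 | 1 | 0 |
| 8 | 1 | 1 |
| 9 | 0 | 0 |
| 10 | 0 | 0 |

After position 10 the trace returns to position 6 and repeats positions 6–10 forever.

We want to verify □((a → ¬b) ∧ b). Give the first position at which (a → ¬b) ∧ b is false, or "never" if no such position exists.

2

Check (a → ¬b) ∧ b at each position in order: 0 ✓, 1 ✓.
At position 2 the labels are {}, so (a → ¬b) ∧ b is false there. This is the first violation.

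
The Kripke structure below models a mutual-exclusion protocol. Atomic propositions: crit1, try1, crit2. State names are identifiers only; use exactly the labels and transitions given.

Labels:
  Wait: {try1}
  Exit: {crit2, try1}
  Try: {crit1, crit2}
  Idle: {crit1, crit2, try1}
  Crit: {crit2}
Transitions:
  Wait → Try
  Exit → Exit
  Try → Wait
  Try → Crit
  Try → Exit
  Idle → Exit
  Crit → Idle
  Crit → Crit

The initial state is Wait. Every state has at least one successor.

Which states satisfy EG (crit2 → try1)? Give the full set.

States satisfying crit2 → try1: {Wait, Exit, Idle}.
States satisfying EG (crit2 → try1): {Exit, Idle}.

{Exit, Idle}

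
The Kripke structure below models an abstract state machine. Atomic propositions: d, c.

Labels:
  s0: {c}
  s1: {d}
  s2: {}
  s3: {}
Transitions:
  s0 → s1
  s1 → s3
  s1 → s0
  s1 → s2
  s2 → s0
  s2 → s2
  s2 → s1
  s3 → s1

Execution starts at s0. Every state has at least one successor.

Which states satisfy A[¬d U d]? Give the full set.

States satisfying ¬d: {s0, s2, s3}.
States satisfying d: {s1}.
States satisfying A[¬d U d]: {s0, s1, s3}.

{s0, s1, s3}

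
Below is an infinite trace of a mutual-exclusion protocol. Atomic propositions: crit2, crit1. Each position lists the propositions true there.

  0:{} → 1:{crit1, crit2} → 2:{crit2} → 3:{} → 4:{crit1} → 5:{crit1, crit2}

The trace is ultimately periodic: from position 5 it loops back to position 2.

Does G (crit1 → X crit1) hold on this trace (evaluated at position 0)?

Does not hold

crit1 → X crit1 must hold at every position from 0 onward. It fails at position 1, so G (crit1 → X crit1) is false.
Positions where crit1 holds: 1, 4, 5.
Check X crit1 at each: 1→fails, 4→ok, 5→fails.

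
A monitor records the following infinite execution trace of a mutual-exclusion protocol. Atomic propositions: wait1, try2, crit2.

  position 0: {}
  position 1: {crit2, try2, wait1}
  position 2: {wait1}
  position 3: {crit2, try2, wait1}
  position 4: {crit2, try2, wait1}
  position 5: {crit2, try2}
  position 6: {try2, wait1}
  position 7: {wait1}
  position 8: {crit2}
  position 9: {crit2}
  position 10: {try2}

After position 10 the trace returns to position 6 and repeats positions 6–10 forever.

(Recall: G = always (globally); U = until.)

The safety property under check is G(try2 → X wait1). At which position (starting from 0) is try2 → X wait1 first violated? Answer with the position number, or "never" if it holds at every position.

Check try2 → X wait1 at each position in order: 0 ✓, 1 ✓, 2 ✓, 3 ✓.
At position 4 the labels are {crit2, try2, wait1} and the next position 5 has {crit2, try2}, so try2 → X wait1 is false there. This is the first violation.

4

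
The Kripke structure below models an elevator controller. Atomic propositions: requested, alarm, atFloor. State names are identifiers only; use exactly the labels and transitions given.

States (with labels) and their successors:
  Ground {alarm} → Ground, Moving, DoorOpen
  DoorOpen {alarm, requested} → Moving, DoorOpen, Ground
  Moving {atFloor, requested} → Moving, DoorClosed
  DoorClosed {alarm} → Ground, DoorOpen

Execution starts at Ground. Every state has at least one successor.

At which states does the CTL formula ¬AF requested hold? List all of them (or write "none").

States satisfying requested: {DoorOpen, Moving}.
States satisfying AF requested: {DoorOpen, Moving}.
States satisfying ¬AF requested: {Ground, DoorClosed}.

{Ground, DoorClosed}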